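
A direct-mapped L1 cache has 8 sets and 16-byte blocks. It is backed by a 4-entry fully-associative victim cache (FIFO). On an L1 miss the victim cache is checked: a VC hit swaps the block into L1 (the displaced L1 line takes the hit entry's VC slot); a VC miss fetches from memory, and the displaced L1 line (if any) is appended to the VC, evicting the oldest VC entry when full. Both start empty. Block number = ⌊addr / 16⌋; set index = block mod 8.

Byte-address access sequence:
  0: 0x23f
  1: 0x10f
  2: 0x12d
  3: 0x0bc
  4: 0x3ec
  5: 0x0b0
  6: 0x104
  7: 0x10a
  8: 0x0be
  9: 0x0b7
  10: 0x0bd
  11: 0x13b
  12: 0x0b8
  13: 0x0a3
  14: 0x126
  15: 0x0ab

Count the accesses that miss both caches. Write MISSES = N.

MISSES = 7

#0 0x23f→b35/s3 MISS; vc=[]
#1 0x10f→b16/s0 MISS; vc=[]
#2 0x12d→b18/s2 MISS; vc=[]
#3 0xbc→b11/s3 MISS; vc=[35]
#4 0x3ec→b62/s6 MISS; vc=[35]
#5 0xb0→b11/s3 L1-HIT; vc=[35]
#6 0x104→b16/s0 L1-HIT; vc=[35]
#7 0x10a→b16/s0 L1-HIT; vc=[35]
#8 0xbe→b11/s3 L1-HIT; vc=[35]
#9 0xb7→b11/s3 L1-HIT; vc=[35]
#10 0xbd→b11/s3 L1-HIT; vc=[35]
#11 0x13b→b19/s3 MISS; vc=[35,11]
#12 0xb8→b11/s3 VC-HIT; vc=[35,19]
#13 0xa3→b10/s2 MISS; vc=[35,19,18]
#14 0x126→b18/s2 VC-HIT; vc=[35,19,10]
#15 0xab→b10/s2 VC-HIT; vc=[35,19,18]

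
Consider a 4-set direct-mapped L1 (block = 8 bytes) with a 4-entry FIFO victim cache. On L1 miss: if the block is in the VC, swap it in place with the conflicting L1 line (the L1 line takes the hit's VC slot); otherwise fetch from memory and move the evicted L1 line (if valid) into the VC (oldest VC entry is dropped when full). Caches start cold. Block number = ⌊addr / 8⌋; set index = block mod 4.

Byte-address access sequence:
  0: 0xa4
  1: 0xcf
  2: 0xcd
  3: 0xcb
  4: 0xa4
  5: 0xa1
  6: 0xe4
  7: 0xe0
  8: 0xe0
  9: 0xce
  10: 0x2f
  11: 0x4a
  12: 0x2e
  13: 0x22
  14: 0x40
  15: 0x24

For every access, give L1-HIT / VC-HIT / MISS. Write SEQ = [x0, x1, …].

0: 0xa4 (blk 20, set 0) → MISS  vc=[]
1: 0xcf (blk 25, set 1) → MISS  vc=[]
2: 0xcd (blk 25, set 1) → L1-HIT  vc=[]
3: 0xcb (blk 25, set 1) → L1-HIT  vc=[]
4: 0xa4 (blk 20, set 0) → L1-HIT  vc=[]
5: 0xa1 (blk 20, set 0) → L1-HIT  vc=[]
6: 0xe4 (blk 28, set 0) → MISS  vc=[20]
7: 0xe0 (blk 28, set 0) → L1-HIT  vc=[20]
8: 0xe0 (blk 28, set 0) → L1-HIT  vc=[20]
9: 0xce (blk 25, set 1) → L1-HIT  vc=[20]
10: 0x2f (blk 5, set 1) → MISS  vc=[20, 25]
11: 0x4a (blk 9, set 1) → MISS  vc=[20, 25, 5]
12: 0x2e (blk 5, set 1) → VC-HIT  vc=[20, 25, 9]
13: 0x22 (blk 4, set 0) → MISS  vc=[20, 25, 9, 28]
14: 0x40 (blk 8, set 0) → MISS  vc=[25, 9, 28, 4]
15: 0x24 (blk 4, set 0) → VC-HIT  vc=[25, 9, 28, 8]

SEQ = [MISS, MISS, L1-HIT, L1-HIT, L1-HIT, L1-HIT, MISS, L1-HIT, L1-HIT, L1-HIT, MISS, MISS, VC-HIT, MISS, MISS, VC-HIT]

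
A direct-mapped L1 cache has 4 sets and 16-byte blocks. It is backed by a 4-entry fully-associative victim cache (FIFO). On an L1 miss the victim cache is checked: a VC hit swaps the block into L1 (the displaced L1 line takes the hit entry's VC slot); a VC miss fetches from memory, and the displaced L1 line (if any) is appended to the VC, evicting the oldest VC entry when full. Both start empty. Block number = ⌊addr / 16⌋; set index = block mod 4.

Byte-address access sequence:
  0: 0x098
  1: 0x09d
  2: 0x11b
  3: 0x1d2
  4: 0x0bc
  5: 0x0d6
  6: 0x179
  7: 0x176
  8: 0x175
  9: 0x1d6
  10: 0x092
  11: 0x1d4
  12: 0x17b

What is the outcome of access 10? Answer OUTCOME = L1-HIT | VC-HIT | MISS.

OUTCOME = VC-HIT

0: 0x98 (blk 9, set 1) → MISS  vc=[]
1: 0x9d (blk 9, set 1) → L1-HIT  vc=[]
2: 0x11b (blk 17, set 1) → MISS  vc=[9]
3: 0x1d2 (blk 29, set 1) → MISS  vc=[9, 17]
4: 0xbc (blk 11, set 3) → MISS  vc=[9, 17]
5: 0xd6 (blk 13, set 1) → MISS  vc=[9, 17, 29]
6: 0x179 (blk 23, set 3) → MISS  vc=[9, 17, 29, 11]
7: 0x176 (blk 23, set 3) → L1-HIT  vc=[9, 17, 29, 11]
8: 0x175 (blk 23, set 3) → L1-HIT  vc=[9, 17, 29, 11]
9: 0x1d6 (blk 29, set 1) → VC-HIT  vc=[9, 17, 13, 11]
10: 0x92 (blk 9, set 1) → VC-HIT  vc=[29, 17, 13, 11]
11: 0x1d4 (blk 29, set 1) → VC-HIT  vc=[9, 17, 13, 11]
12: 0x17b (blk 23, set 3) → L1-HIT  vc=[9, 17, 13, 11]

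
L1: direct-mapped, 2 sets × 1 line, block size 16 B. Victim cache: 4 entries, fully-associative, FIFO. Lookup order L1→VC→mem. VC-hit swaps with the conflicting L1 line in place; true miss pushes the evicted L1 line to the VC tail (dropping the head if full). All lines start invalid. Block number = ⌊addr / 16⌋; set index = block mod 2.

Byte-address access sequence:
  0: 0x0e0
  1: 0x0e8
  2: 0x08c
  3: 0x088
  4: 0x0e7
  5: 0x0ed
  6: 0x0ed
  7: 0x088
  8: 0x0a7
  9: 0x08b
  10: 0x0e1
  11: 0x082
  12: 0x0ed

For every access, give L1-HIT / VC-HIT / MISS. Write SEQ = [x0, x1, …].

SEQ = [MISS, L1-HIT, MISS, L1-HIT, VC-HIT, L1-HIT, L1-HIT, VC-HIT, MISS, VC-HIT, VC-HIT, VC-HIT, VC-HIT]

#0 0xe0→b14/s0 MISS; vc=[]
#1 0xe8→b14/s0 L1-HIT; vc=[]
#2 0x8c→b8/s0 MISS; vc=[14]
#3 0x88→b8/s0 L1-HIT; vc=[14]
#4 0xe7→b14/s0 VC-HIT; vc=[8]
#5 0xed→b14/s0 L1-HIT; vc=[8]
#6 0xed→b14/s0 L1-HIT; vc=[8]
#7 0x88→b8/s0 VC-HIT; vc=[14]
#8 0xa7→b10/s0 MISS; vc=[14,8]
#9 0x8b→b8/s0 VC-HIT; vc=[14,10]
#10 0xe1→b14/s0 VC-HIT; vc=[8,10]
#11 0x82→b8/s0 VC-HIT; vc=[14,10]
#12 0xed→b14/s0 VC-HIT; vc=[8,10]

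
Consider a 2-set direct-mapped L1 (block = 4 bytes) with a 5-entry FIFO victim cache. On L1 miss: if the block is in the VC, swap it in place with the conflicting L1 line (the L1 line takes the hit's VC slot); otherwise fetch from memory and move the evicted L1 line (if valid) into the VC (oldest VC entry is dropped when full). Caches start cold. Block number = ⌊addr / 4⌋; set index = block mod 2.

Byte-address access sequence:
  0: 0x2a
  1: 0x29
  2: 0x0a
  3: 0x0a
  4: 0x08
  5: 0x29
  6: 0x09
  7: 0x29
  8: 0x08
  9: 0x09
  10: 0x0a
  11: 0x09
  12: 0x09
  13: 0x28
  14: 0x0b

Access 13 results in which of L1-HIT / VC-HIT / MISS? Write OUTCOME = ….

OUTCOME = VC-HIT

  [0] addr=0x2a blk=10 s=0: MISS | VC []
  [1] addr=0x29 blk=10 s=0: L1-HIT | VC []
  [2] addr=0xa blk=2 s=0: MISS | VC [10]
  [3] addr=0xa blk=2 s=0: L1-HIT | VC [10]
  [4] addr=0x8 blk=2 s=0: L1-HIT | VC [10]
  [5] addr=0x29 blk=10 s=0: VC-HIT | VC [2]
  [6] addr=0x9 blk=2 s=0: VC-HIT | VC [10]
  [7] addr=0x29 blk=10 s=0: VC-HIT | VC [2]
  [8] addr=0x8 blk=2 s=0: VC-HIT | VC [10]
  [9] addr=0x9 blk=2 s=0: L1-HIT | VC [10]
  [10] addr=0xa blk=2 s=0: L1-HIT | VC [10]
  [11] addr=0x9 blk=2 s=0: L1-HIT | VC [10]
  [12] addr=0x9 blk=2 s=0: L1-HIT | VC [10]
  [13] addr=0x28 blk=10 s=0: VC-HIT | VC [2]
  [14] addr=0xb blk=2 s=0: VC-HIT | VC [10]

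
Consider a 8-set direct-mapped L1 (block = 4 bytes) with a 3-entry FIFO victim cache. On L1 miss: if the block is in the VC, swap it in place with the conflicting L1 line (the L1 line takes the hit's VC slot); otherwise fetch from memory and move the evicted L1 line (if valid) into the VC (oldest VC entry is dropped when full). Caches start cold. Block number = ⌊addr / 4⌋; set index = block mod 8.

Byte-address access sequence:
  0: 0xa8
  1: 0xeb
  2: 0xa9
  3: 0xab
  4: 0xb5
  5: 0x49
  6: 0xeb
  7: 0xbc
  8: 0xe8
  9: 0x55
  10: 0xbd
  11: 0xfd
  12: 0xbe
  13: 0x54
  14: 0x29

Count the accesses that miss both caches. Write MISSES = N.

#0 0xa8→b42/s2 MISS; vc=[]
#1 0xeb→b58/s2 MISS; vc=[42]
#2 0xa9→b42/s2 VC-HIT; vc=[58]
#3 0xab→b42/s2 L1-HIT; vc=[58]
#4 0xb5→b45/s5 MISS; vc=[58]
#5 0x49→b18/s2 MISS; vc=[58,42]
#6 0xeb→b58/s2 VC-HIT; vc=[18,42]
#7 0xbc→b47/s7 MISS; vc=[18,42]
#8 0xe8→b58/s2 L1-HIT; vc=[18,42]
#9 0x55→b21/s5 MISS; vc=[18,42,45]
#10 0xbd→b47/s7 L1-HIT; vc=[18,42,45]
#11 0xfd→b63/s7 MISS; vc=[42,45,47]
#12 0xbe→b47/s7 VC-HIT; vc=[42,45,63]
#13 0x54→b21/s5 L1-HIT; vc=[42,45,63]
#14 0x29→b10/s2 MISS; vc=[45,63,58]

MISSES = 8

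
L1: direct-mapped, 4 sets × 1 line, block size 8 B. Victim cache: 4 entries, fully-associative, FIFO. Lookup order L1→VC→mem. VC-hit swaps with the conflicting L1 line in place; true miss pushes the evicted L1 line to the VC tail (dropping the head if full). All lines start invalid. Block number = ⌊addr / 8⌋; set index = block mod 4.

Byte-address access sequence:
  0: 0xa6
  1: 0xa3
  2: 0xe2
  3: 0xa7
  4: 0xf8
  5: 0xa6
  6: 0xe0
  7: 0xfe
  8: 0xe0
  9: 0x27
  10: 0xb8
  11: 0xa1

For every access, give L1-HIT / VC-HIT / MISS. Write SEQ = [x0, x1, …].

SEQ = [MISS, L1-HIT, MISS, VC-HIT, MISS, L1-HIT, VC-HIT, L1-HIT, L1-HIT, MISS, MISS, VC-HIT]

0: 0xa6 (blk 20, set 0) → MISS  vc=[]
1: 0xa3 (blk 20, set 0) → L1-HIT  vc=[]
2: 0xe2 (blk 28, set 0) → MISS  vc=[20]
3: 0xa7 (blk 20, set 0) → VC-HIT  vc=[28]
4: 0xf8 (blk 31, set 3) → MISS  vc=[28]
5: 0xa6 (blk 20, set 0) → L1-HIT  vc=[28]
6: 0xe0 (blk 28, set 0) → VC-HIT  vc=[20]
7: 0xfe (blk 31, set 3) → L1-HIT  vc=[20]
8: 0xe0 (blk 28, set 0) → L1-HIT  vc=[20]
9: 0x27 (blk 4, set 0) → MISS  vc=[20, 28]
10: 0xb8 (blk 23, set 3) → MISS  vc=[20, 28, 31]
11: 0xa1 (blk 20, set 0) → VC-HIT  vc=[4, 28, 31]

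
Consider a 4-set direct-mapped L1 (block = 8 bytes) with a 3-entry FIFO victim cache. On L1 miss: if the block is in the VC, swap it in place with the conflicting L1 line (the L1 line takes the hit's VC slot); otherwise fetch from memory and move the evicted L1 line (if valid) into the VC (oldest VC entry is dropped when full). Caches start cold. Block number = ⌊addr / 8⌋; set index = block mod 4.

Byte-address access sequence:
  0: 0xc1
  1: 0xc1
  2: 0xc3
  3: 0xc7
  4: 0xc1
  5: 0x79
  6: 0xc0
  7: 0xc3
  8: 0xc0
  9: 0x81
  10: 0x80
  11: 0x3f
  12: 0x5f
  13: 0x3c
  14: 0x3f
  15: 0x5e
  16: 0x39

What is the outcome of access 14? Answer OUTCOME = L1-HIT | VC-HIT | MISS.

0: 0xc1 (blk 24, set 0) → MISS  vc=[]
1: 0xc1 (blk 24, set 0) → L1-HIT  vc=[]
2: 0xc3 (blk 24, set 0) → L1-HIT  vc=[]
3: 0xc7 (blk 24, set 0) → L1-HIT  vc=[]
4: 0xc1 (blk 24, set 0) → L1-HIT  vc=[]
5: 0x79 (blk 15, set 3) → MISS  vc=[]
6: 0xc0 (blk 24, set 0) → L1-HIT  vc=[]
7: 0xc3 (blk 24, set 0) → L1-HIT  vc=[]
8: 0xc0 (blk 24, set 0) → L1-HIT  vc=[]
9: 0x81 (blk 16, set 0) → MISS  vc=[24]
10: 0x80 (blk 16, set 0) → L1-HIT  vc=[24]
11: 0x3f (blk 7, set 3) → MISS  vc=[24, 15]
12: 0x5f (blk 11, set 3) → MISS  vc=[24, 15, 7]
13: 0x3c (blk 7, set 3) → VC-HIT  vc=[24, 15, 11]
14: 0x3f (blk 7, set 3) → L1-HIT  vc=[24, 15, 11]
15: 0x5e (blk 11, set 3) → VC-HIT  vc=[24, 15, 7]
16: 0x39 (blk 7, set 3) → VC-HIT  vc=[24, 15, 11]

OUTCOME = L1-HIT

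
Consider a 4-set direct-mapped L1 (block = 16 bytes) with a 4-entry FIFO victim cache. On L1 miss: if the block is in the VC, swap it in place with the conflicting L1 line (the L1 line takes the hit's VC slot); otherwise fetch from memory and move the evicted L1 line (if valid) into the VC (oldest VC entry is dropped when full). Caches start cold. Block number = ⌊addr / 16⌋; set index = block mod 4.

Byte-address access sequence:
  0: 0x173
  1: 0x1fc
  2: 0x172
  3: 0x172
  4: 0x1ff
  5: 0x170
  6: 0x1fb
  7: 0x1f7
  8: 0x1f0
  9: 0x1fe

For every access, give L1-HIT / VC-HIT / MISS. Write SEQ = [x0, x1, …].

0: 0x173 (blk 23, set 3) → MISS  vc=[]
1: 0x1fc (blk 31, set 3) → MISS  vc=[23]
2: 0x172 (blk 23, set 3) → VC-HIT  vc=[31]
3: 0x172 (blk 23, set 3) → L1-HIT  vc=[31]
4: 0x1ff (blk 31, set 3) → VC-HIT  vc=[23]
5: 0x170 (blk 23, set 3) → VC-HIT  vc=[31]
6: 0x1fb (blk 31, set 3) → VC-HIT  vc=[23]
7: 0x1f7 (blk 31, set 3) → L1-HIT  vc=[23]
8: 0x1f0 (blk 31, set 3) → L1-HIT  vc=[23]
9: 0x1fe (blk 31, set 3) → L1-HIT  vc=[23]

SEQ = [MISS, MISS, VC-HIT, L1-HIT, VC-HIT, VC-HIT, VC-HIT, L1-HIT, L1-HIT, L1-HIT]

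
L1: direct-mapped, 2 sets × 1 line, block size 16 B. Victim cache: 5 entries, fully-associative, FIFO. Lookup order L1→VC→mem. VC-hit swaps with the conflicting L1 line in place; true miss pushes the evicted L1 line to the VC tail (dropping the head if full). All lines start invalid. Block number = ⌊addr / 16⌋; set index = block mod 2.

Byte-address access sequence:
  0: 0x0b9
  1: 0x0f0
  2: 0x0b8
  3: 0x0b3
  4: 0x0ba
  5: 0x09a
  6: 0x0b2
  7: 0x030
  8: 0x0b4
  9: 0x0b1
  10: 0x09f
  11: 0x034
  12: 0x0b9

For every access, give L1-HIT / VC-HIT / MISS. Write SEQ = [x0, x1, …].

SEQ = [MISS, MISS, VC-HIT, L1-HIT, L1-HIT, MISS, VC-HIT, MISS, VC-HIT, L1-HIT, VC-HIT, VC-HIT, VC-HIT]

  [0] addr=0xb9 blk=11 s=1: MISS | VC []
  [1] addr=0xf0 blk=15 s=1: MISS | VC [11]
  [2] addr=0xb8 blk=11 s=1: VC-HIT | VC [15]
  [3] addr=0xb3 blk=11 s=1: L1-HIT | VC [15]
  [4] addr=0xba blk=11 s=1: L1-HIT | VC [15]
  [5] addr=0x9a blk=9 s=1: MISS | VC [15, 11]
  [6] addr=0xb2 blk=11 s=1: VC-HIT | VC [15, 9]
  [7] addr=0x30 blk=3 s=1: MISS | VC [15, 9, 11]
  [8] addr=0xb4 blk=11 s=1: VC-HIT | VC [15, 9, 3]
  [9] addr=0xb1 blk=11 s=1: L1-HIT | VC [15, 9, 3]
  [10] addr=0x9f blk=9 s=1: VC-HIT | VC [15, 11, 3]
  [11] addr=0x34 blk=3 s=1: VC-HIT | VC [15, 11, 9]
  [12] addr=0xb9 blk=11 s=1: VC-HIT | VC [15, 3, 9]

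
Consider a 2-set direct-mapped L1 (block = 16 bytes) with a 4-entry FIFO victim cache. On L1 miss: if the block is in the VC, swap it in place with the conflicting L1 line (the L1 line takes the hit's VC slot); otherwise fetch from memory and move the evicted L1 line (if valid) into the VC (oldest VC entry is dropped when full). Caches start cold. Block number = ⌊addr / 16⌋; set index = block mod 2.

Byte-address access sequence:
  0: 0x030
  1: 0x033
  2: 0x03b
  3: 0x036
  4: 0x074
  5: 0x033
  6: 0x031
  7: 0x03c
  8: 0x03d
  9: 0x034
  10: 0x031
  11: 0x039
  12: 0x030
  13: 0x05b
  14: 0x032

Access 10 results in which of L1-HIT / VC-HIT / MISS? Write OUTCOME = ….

0: 0x30 (blk 3, set 1) → MISS  vc=[]
1: 0x33 (blk 3, set 1) → L1-HIT  vc=[]
2: 0x3b (blk 3, set 1) → L1-HIT  vc=[]
3: 0x36 (blk 3, set 1) → L1-HIT  vc=[]
4: 0x74 (blk 7, set 1) → MISS  vc=[3]
5: 0x33 (blk 3, set 1) → VC-HIT  vc=[7]
6: 0x31 (blk 3, set 1) → L1-HIT  vc=[7]
7: 0x3c (blk 3, set 1) → L1-HIT  vc=[7]
8: 0x3d (blk 3, set 1) → L1-HIT  vc=[7]
9: 0x34 (blk 3, set 1) → L1-HIT  vc=[7]
10: 0x31 (blk 3, set 1) → L1-HIT  vc=[7]
11: 0x39 (blk 3, set 1) → L1-HIT  vc=[7]
12: 0x30 (blk 3, set 1) → L1-HIT  vc=[7]
13: 0x5b (blk 5, set 1) → MISS  vc=[7, 3]
14: 0x32 (blk 3, set 1) → VC-HIT  vc=[7, 5]

OUTCOME = L1-HIT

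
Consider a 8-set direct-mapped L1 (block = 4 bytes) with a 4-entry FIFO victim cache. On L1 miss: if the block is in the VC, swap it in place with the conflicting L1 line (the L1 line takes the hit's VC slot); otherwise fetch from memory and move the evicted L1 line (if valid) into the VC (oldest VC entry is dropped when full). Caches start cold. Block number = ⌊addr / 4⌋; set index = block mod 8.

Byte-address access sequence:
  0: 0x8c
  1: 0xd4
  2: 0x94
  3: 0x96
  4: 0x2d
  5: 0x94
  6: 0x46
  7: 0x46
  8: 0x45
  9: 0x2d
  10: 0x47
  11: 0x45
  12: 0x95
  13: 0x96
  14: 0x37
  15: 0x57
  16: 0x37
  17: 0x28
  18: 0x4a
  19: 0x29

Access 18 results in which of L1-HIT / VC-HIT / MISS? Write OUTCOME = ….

  [0] addr=0x8c blk=35 s=3: MISS | VC []
  [1] addr=0xd4 blk=53 s=5: MISS | VC []
  [2] addr=0x94 blk=37 s=5: MISS | VC [53]
  [3] addr=0x96 blk=37 s=5: L1-HIT | VC [53]
  [4] addr=0x2d blk=11 s=3: MISS | VC [53, 35]
  [5] addr=0x94 blk=37 s=5: L1-HIT | VC [53, 35]
  [6] addr=0x46 blk=17 s=1: MISS | VC [53, 35]
  [7] addr=0x46 blk=17 s=1: L1-HIT | VC [53, 35]
  [8] addr=0x45 blk=17 s=1: L1-HIT | VC [53, 35]
  [9] addr=0x2d blk=11 s=3: L1-HIT | VC [53, 35]
  [10] addr=0x47 blk=17 s=1: L1-HIT | VC [53, 35]
  [11] addr=0x45 blk=17 s=1: L1-HIT | VC [53, 35]
  [12] addr=0x95 blk=37 s=5: L1-HIT | VC [53, 35]
  [13] addr=0x96 blk=37 s=5: L1-HIT | VC [53, 35]
  [14] addr=0x37 blk=13 s=5: MISS | VC [53, 35, 37]
  [15] addr=0x57 blk=21 s=5: MISS | VC [53, 35, 37, 13]
  [16] addr=0x37 blk=13 s=5: VC-HIT | VC [53, 35, 37, 21]
  [17] addr=0x28 blk=10 s=2: MISS | VC [53, 35, 37, 21]
  [18] addr=0x4a blk=18 s=2: MISS | VC [35, 37, 21, 10]
  [19] addr=0x29 blk=10 s=2: VC-HIT | VC [35, 37, 21, 18]

OUTCOME = MISS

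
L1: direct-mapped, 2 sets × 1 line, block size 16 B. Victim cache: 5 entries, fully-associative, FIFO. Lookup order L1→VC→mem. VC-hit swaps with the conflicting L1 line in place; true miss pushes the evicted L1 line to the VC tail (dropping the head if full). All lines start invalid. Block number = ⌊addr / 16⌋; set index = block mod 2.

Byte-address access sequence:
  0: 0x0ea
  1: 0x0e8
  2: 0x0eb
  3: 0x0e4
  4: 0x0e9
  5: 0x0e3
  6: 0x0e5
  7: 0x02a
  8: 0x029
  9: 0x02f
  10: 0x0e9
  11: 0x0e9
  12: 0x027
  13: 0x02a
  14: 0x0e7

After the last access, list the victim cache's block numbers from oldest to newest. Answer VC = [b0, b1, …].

0: 0xea (blk 14, set 0) → MISS  vc=[]
1: 0xe8 (blk 14, set 0) → L1-HIT  vc=[]
2: 0xeb (blk 14, set 0) → L1-HIT  vc=[]
3: 0xe4 (blk 14, set 0) → L1-HIT  vc=[]
4: 0xe9 (blk 14, set 0) → L1-HIT  vc=[]
5: 0xe3 (blk 14, set 0) → L1-HIT  vc=[]
6: 0xe5 (blk 14, set 0) → L1-HIT  vc=[]
7: 0x2a (blk 2, set 0) → MISS  vc=[14]
8: 0x29 (blk 2, set 0) → L1-HIT  vc=[14]
9: 0x2f (blk 2, set 0) → L1-HIT  vc=[14]
10: 0xe9 (blk 14, set 0) → VC-HIT  vc=[2]
11: 0xe9 (blk 14, set 0) → L1-HIT  vc=[2]
12: 0x27 (blk 2, set 0) → VC-HIT  vc=[14]
13: 0x2a (blk 2, set 0) → L1-HIT  vc=[14]
14: 0xe7 (blk 14, set 0) → VC-HIT  vc=[2]

VC = [2]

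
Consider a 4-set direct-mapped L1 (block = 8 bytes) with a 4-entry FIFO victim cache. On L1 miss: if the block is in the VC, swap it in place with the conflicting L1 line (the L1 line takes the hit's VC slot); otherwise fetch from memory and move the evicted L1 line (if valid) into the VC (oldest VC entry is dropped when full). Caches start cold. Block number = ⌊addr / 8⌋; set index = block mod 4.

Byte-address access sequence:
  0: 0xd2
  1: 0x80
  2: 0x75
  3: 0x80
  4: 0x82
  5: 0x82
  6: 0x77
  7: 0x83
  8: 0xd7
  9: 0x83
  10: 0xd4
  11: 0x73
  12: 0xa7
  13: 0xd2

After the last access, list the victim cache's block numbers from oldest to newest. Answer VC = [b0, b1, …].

0: 0xd2 (blk 26, set 2) → MISS  vc=[]
1: 0x80 (blk 16, set 0) → MISS  vc=[]
2: 0x75 (blk 14, set 2) → MISS  vc=[26]
3: 0x80 (blk 16, set 0) → L1-HIT  vc=[26]
4: 0x82 (blk 16, set 0) → L1-HIT  vc=[26]
5: 0x82 (blk 16, set 0) → L1-HIT  vc=[26]
6: 0x77 (blk 14, set 2) → L1-HIT  vc=[26]
7: 0x83 (blk 16, set 0) → L1-HIT  vc=[26]
8: 0xd7 (blk 26, set 2) → VC-HIT  vc=[14]
9: 0x83 (blk 16, set 0) → L1-HIT  vc=[14]
10: 0xd4 (blk 26, set 2) → L1-HIT  vc=[14]
11: 0x73 (blk 14, set 2) → VC-HIT  vc=[26]
12: 0xa7 (blk 20, set 0) → MISS  vc=[26, 16]
13: 0xd2 (blk 26, set 2) → VC-HIT  vc=[14, 16]

VC = [14, 16]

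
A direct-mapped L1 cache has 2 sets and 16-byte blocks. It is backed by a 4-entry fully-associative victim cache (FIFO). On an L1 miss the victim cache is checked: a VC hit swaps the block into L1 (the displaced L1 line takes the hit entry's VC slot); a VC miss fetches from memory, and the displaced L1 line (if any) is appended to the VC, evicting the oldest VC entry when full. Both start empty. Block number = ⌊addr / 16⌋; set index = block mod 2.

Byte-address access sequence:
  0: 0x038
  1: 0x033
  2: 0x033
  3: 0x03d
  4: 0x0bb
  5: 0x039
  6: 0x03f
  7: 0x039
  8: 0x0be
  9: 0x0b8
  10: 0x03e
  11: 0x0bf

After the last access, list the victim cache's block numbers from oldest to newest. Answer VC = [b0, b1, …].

VC = [3]

  [0] addr=0x38 blk=3 s=1: MISS | VC []
  [1] addr=0x33 blk=3 s=1: L1-HIT | VC []
  [2] addr=0x33 blk=3 s=1: L1-HIT | VC []
  [3] addr=0x3d blk=3 s=1: L1-HIT | VC []
  [4] addr=0xbb blk=11 s=1: MISS | VC [3]
  [5] addr=0x39 blk=3 s=1: VC-HIT | VC [11]
  [6] addr=0x3f blk=3 s=1: L1-HIT | VC [11]
  [7] addr=0x39 blk=3 s=1: L1-HIT | VC [11]
  [8] addr=0xbe blk=11 s=1: VC-HIT | VC [3]
  [9] addr=0xb8 blk=11 s=1: L1-HIT | VC [3]
  [10] addr=0x3e blk=3 s=1: VC-HIT | VC [11]
  [11] addr=0xbf blk=11 s=1: VC-HIT | VC [3]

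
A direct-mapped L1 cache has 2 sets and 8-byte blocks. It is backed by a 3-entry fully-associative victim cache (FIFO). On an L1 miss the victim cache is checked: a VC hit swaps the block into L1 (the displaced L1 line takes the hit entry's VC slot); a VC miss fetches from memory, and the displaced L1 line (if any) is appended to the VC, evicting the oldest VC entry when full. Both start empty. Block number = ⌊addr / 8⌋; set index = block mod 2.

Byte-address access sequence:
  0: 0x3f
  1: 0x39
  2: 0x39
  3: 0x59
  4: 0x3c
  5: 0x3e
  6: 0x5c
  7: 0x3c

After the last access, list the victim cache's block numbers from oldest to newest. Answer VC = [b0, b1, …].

  [0] addr=0x3f blk=7 s=1: MISS | VC []
  [1] addr=0x39 blk=7 s=1: L1-HIT | VC []
  [2] addr=0x39 blk=7 s=1: L1-HIT | VC []
  [3] addr=0x59 blk=11 s=1: MISS | VC [7]
  [4] addr=0x3c blk=7 s=1: VC-HIT | VC [11]
  [5] addr=0x3e blk=7 s=1: L1-HIT | VC [11]
  [6] addr=0x5c blk=11 s=1: VC-HIT | VC [7]
  [7] addr=0x3c blk=7 s=1: VC-HIT | VC [11]

VC = [11]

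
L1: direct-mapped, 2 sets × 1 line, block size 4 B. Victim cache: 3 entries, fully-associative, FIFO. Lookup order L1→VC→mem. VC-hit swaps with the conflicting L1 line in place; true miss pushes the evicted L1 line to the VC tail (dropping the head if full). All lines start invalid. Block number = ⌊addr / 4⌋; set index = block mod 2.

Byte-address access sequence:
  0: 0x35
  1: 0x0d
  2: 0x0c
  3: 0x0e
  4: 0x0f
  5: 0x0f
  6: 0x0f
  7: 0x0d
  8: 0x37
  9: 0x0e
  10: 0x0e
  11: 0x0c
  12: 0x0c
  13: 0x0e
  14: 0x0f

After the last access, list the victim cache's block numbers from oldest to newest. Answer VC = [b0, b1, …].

0: 0x35 (blk 13, set 1) → MISS  vc=[]
1: 0xd (blk 3, set 1) → MISS  vc=[13]
2: 0xc (blk 3, set 1) → L1-HIT  vc=[13]
3: 0xe (blk 3, set 1) → L1-HIT  vc=[13]
4: 0xf (blk 3, set 1) → L1-HIT  vc=[13]
5: 0xf (blk 3, set 1) → L1-HIT  vc=[13]
6: 0xf (blk 3, set 1) → L1-HIT  vc=[13]
7: 0xd (blk 3, set 1) → L1-HIT  vc=[13]
8: 0x37 (blk 13, set 1) → VC-HIT  vc=[3]
9: 0xe (blk 3, set 1) → VC-HIT  vc=[13]
10: 0xe (blk 3, set 1) → L1-HIT  vc=[13]
11: 0xc (blk 3, set 1) → L1-HIT  vc=[13]
12: 0xc (blk 3, set 1) → L1-HIT  vc=[13]
13: 0xe (blk 3, set 1) → L1-HIT  vc=[13]
14: 0xf (blk 3, set 1) → L1-HIT  vc=[13]

VC = [13]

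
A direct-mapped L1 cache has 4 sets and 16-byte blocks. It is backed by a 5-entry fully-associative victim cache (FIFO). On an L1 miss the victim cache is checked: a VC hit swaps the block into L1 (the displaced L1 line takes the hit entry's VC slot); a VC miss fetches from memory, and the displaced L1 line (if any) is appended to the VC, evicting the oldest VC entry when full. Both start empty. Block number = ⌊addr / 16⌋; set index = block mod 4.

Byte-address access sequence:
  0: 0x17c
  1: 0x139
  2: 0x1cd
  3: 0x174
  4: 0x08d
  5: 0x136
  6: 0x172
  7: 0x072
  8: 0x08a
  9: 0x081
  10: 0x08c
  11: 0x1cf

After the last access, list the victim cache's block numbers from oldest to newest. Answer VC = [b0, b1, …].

0: 0x17c (blk 23, set 3) → MISS  vc=[]
1: 0x139 (blk 19, set 3) → MISS  vc=[23]
2: 0x1cd (blk 28, set 0) → MISS  vc=[23]
3: 0x174 (blk 23, set 3) → VC-HIT  vc=[19]
4: 0x8d (blk 8, set 0) → MISS  vc=[19, 28]
5: 0x136 (blk 19, set 3) → VC-HIT  vc=[23, 28]
6: 0x172 (blk 23, set 3) → VC-HIT  vc=[19, 28]
7: 0x72 (blk 7, set 3) → MISS  vc=[19, 28, 23]
8: 0x8a (blk 8, set 0) → L1-HIT  vc=[19, 28, 23]
9: 0x81 (blk 8, set 0) → L1-HIT  vc=[19, 28, 23]
10: 0x8c (blk 8, set 0) → L1-HIT  vc=[19, 28, 23]
11: 0x1cf (blk 28, set 0) → VC-HIT  vc=[19, 8, 23]

VC = [19, 8, 23]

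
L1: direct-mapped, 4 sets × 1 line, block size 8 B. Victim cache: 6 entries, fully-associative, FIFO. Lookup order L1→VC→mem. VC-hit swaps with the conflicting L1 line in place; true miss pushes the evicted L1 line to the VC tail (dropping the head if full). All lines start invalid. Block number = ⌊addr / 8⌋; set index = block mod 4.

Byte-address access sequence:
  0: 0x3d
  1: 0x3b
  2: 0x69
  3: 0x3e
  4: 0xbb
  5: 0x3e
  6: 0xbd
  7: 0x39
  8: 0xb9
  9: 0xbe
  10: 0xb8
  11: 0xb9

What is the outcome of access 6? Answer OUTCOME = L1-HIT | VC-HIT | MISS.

  [0] addr=0x3d blk=7 s=3: MISS | VC []
  [1] addr=0x3b blk=7 s=3: L1-HIT | VC []
  [2] addr=0x69 blk=13 s=1: MISS | VC []
  [3] addr=0x3e blk=7 s=3: L1-HIT | VC []
  [4] addr=0xbb blk=23 s=3: MISS | VC [7]
  [5] addr=0x3e blk=7 s=3: VC-HIT | VC [23]
  [6] addr=0xbd blk=23 s=3: VC-HIT | VC [7]
  [7] addr=0x39 blk=7 s=3: VC-HIT | VC [23]
  [8] addr=0xb9 blk=23 s=3: VC-HIT | VC [7]
  [9] addr=0xbe blk=23 s=3: L1-HIT | VC [7]
  [10] addr=0xb8 blk=23 s=3: L1-HIT | VC [7]
  [11] addr=0xb9 blk=23 s=3: L1-HIT | VC [7]

OUTCOME = VC-HIT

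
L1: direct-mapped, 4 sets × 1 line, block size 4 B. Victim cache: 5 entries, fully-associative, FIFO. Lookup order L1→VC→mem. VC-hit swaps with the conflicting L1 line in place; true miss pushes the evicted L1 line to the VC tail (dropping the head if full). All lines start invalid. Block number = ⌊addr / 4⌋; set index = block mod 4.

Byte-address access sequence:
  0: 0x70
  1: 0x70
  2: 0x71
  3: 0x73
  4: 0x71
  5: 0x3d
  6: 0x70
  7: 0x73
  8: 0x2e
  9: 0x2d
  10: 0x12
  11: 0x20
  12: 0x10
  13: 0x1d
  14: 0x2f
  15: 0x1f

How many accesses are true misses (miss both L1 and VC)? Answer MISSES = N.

#0 0x70→b28/s0 MISS; vc=[]
#1 0x70→b28/s0 L1-HIT; vc=[]
#2 0x71→b28/s0 L1-HIT; vc=[]
#3 0x73→b28/s0 L1-HIT; vc=[]
#4 0x71→b28/s0 L1-HIT; vc=[]
#5 0x3d→b15/s3 MISS; vc=[]
#6 0x70→b28/s0 L1-HIT; vc=[]
#7 0x73→b28/s0 L1-HIT; vc=[]
#8 0x2e→b11/s3 MISS; vc=[15]
#9 0x2d→b11/s3 L1-HIT; vc=[15]
#10 0x12→b4/s0 MISS; vc=[15,28]
#11 0x20→b8/s0 MISS; vc=[15,28,4]
#12 0x10→b4/s0 VC-HIT; vc=[15,28,8]
#13 0x1d→b7/s3 MISS; vc=[15,28,8,11]
#14 0x2f→b11/s3 VC-HIT; vc=[15,28,8,7]
#15 0x1f→b7/s3 VC-HIT; vc=[15,28,8,11]

MISSES = 6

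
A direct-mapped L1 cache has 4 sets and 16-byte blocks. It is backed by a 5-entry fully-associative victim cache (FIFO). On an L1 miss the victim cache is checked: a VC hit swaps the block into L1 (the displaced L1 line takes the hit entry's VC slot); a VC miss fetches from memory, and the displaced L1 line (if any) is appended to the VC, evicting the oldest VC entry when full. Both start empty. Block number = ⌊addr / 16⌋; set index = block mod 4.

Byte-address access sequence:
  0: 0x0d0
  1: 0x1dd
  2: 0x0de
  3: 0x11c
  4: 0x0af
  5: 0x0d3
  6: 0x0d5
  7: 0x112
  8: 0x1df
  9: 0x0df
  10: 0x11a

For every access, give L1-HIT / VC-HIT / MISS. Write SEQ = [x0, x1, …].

#0 0xd0→b13/s1 MISS; vc=[]
#1 0x1dd→b29/s1 MISS; vc=[13]
#2 0xde→b13/s1 VC-HIT; vc=[29]
#3 0x11c→b17/s1 MISS; vc=[29,13]
#4 0xaf→b10/s2 MISS; vc=[29,13]
#5 0xd3→b13/s1 VC-HIT; vc=[29,17]
#6 0xd5→b13/s1 L1-HIT; vc=[29,17]
#7 0x112→b17/s1 VC-HIT; vc=[29,13]
#8 0x1df→b29/s1 VC-HIT; vc=[17,13]
#9 0xdf→b13/s1 VC-HIT; vc=[17,29]
#10 0x11a→b17/s1 VC-HIT; vc=[13,29]

SEQ = [MISS, MISS, VC-HIT, MISS, MISS, VC-HIT, L1-HIT, VC-HIT, VC-HIT, VC-HIT, VC-HIT]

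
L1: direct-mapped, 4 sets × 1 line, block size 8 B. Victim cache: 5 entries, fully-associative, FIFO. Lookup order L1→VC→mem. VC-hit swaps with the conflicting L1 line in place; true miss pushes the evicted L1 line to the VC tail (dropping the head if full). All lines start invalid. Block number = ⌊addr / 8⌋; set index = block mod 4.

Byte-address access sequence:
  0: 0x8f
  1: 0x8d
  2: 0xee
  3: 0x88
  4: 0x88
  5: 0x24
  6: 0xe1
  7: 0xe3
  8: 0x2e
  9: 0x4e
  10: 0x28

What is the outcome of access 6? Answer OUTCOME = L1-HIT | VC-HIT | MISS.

  [0] addr=0x8f blk=17 s=1: MISS | VC []
  [1] addr=0x8d blk=17 s=1: L1-HIT | VC []
  [2] addr=0xee blk=29 s=1: MISS | VC [17]
  [3] addr=0x88 blk=17 s=1: VC-HIT | VC [29]
  [4] addr=0x88 blk=17 s=1: L1-HIT | VC [29]
  [5] addr=0x24 blk=4 s=0: MISS | VC [29]
  [6] addr=0xe1 blk=28 s=0: MISS | VC [29, 4]
  [7] addr=0xe3 blk=28 s=0: L1-HIT | VC [29, 4]
  [8] addr=0x2e blk=5 s=1: MISS | VC [29, 4, 17]
  [9] addr=0x4e blk=9 s=1: MISS | VC [29, 4, 17, 5]
  [10] addr=0x28 blk=5 s=1: VC-HIT | VC [29, 4, 17, 9]

OUTCOME = MISS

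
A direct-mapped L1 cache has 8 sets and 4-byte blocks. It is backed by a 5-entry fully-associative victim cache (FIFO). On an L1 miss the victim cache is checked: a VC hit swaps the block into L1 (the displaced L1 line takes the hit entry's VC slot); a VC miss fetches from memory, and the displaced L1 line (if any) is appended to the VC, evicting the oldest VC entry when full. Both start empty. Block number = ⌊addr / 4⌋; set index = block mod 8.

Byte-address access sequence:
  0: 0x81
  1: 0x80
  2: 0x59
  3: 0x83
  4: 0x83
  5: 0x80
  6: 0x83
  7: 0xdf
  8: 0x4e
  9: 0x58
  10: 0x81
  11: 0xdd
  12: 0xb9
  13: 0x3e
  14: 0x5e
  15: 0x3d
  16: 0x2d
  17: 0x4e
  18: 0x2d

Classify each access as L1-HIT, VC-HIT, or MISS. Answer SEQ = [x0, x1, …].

#0 0x81→b32/s0 MISS; vc=[]
#1 0x80→b32/s0 L1-HIT; vc=[]
#2 0x59→b22/s6 MISS; vc=[]
#3 0x83→b32/s0 L1-HIT; vc=[]
#4 0x83→b32/s0 L1-HIT; vc=[]
#5 0x80→b32/s0 L1-HIT; vc=[]
#6 0x83→b32/s0 L1-HIT; vc=[]
#7 0xdf→b55/s7 MISS; vc=[]
#8 0x4e→b19/s3 MISS; vc=[]
#9 0x58→b22/s6 L1-HIT; vc=[]
#10 0x81→b32/s0 L1-HIT; vc=[]
#11 0xdd→b55/s7 L1-HIT; vc=[]
#12 0xb9→b46/s6 MISS; vc=[22]
#13 0x3e→b15/s7 MISS; vc=[22,55]
#14 0x5e→b23/s7 MISS; vc=[22,55,15]
#15 0x3d→b15/s7 VC-HIT; vc=[22,55,23]
#16 0x2d→b11/s3 MISS; vc=[22,55,23,19]
#17 0x4e→b19/s3 VC-HIT; vc=[22,55,23,11]
#18 0x2d→b11/s3 VC-HIT; vc=[22,55,23,19]

SEQ = [MISS, L1-HIT, MISS, L1-HIT, L1-HIT, L1-HIT, L1-HIT, MISS, MISS, L1-HIT, L1-HIT, L1-HIT, MISS, MISS, MISS, VC-HIT, MISS, VC-HIT, VC-HIT]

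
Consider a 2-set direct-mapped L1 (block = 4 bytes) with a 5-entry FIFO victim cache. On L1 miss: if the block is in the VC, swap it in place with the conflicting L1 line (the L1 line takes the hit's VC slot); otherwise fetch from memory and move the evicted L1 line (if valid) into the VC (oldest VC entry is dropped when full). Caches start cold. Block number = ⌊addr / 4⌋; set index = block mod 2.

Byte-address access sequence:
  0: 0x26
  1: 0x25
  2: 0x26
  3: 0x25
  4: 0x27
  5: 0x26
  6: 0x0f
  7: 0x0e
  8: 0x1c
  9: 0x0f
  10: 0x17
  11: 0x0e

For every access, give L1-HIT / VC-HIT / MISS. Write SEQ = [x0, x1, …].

#0 0x26→b9/s1 MISS; vc=[]
#1 0x25→b9/s1 L1-HIT; vc=[]
#2 0x26→b9/s1 L1-HIT; vc=[]
#3 0x25→b9/s1 L1-HIT; vc=[]
#4 0x27→b9/s1 L1-HIT; vc=[]
#5 0x26→b9/s1 L1-HIT; vc=[]
#6 0xf→b3/s1 MISS; vc=[9]
#7 0xe→b3/s1 L1-HIT; vc=[9]
#8 0x1c→b7/s1 MISS; vc=[9,3]
#9 0xf→b3/s1 VC-HIT; vc=[9,7]
#10 0x17→b5/s1 MISS; vc=[9,7,3]
#11 0xe→b3/s1 VC-HIT; vc=[9,7,5]

SEQ = [MISS, L1-HIT, L1-HIT, L1-HIT, L1-HIT, L1-HIT, MISS, L1-HIT, MISS, VC-HIT, MISS, VC-HIT]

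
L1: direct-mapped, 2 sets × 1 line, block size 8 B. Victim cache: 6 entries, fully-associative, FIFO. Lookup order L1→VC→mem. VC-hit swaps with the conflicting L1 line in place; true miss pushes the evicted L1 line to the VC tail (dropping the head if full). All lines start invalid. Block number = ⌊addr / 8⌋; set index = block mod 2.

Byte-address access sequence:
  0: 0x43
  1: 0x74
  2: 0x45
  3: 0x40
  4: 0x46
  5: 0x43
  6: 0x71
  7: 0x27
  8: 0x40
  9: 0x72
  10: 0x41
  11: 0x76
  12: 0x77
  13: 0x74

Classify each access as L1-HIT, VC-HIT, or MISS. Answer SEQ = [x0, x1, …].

SEQ = [MISS, MISS, VC-HIT, L1-HIT, L1-HIT, L1-HIT, VC-HIT, MISS, VC-HIT, VC-HIT, VC-HIT, VC-HIT, L1-HIT, L1-HIT]

#0 0x43→b8/s0 MISS; vc=[]
#1 0x74→b14/s0 MISS; vc=[8]
#2 0x45→b8/s0 VC-HIT; vc=[14]
#3 0x40→b8/s0 L1-HIT; vc=[14]
#4 0x46→b8/s0 L1-HIT; vc=[14]
#5 0x43→b8/s0 L1-HIT; vc=[14]
#6 0x71→b14/s0 VC-HIT; vc=[8]
#7 0x27→b4/s0 MISS; vc=[8,14]
#8 0x40→b8/s0 VC-HIT; vc=[4,14]
#9 0x72→b14/s0 VC-HIT; vc=[4,8]
#10 0x41→b8/s0 VC-HIT; vc=[4,14]
#11 0x76→b14/s0 VC-HIT; vc=[4,8]
#12 0x77→b14/s0 L1-HIT; vc=[4,8]
#13 0x74→b14/s0 L1-HIT; vc=[4,8]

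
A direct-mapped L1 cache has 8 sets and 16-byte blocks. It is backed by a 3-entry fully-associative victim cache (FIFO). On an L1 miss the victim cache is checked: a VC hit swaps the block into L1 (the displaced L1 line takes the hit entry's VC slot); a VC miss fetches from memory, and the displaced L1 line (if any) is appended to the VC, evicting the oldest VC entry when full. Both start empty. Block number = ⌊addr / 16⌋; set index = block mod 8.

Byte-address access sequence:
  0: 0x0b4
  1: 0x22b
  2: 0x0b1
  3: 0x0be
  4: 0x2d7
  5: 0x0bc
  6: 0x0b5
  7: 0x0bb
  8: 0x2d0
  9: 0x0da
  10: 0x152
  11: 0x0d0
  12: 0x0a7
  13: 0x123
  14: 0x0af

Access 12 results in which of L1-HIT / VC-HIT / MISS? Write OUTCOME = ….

#0 0xb4→b11/s3 MISS; vc=[]
#1 0x22b→b34/s2 MISS; vc=[]
#2 0xb1→b11/s3 L1-HIT; vc=[]
#3 0xbe→b11/s3 L1-HIT; vc=[]
#4 0x2d7→b45/s5 MISS; vc=[]
#5 0xbc→b11/s3 L1-HIT; vc=[]
#6 0xb5→b11/s3 L1-HIT; vc=[]
#7 0xbb→b11/s3 L1-HIT; vc=[]
#8 0x2d0→b45/s5 L1-HIT; vc=[]
#9 0xda→b13/s5 MISS; vc=[45]
#10 0x152→b21/s5 MISS; vc=[45,13]
#11 0xd0→b13/s5 VC-HIT; vc=[45,21]
#12 0xa7→b10/s2 MISS; vc=[45,21,34]
#13 0x123→b18/s2 MISS; vc=[21,34,10]
#14 0xaf→b10/s2 VC-HIT; vc=[21,34,18]

OUTCOME = MISS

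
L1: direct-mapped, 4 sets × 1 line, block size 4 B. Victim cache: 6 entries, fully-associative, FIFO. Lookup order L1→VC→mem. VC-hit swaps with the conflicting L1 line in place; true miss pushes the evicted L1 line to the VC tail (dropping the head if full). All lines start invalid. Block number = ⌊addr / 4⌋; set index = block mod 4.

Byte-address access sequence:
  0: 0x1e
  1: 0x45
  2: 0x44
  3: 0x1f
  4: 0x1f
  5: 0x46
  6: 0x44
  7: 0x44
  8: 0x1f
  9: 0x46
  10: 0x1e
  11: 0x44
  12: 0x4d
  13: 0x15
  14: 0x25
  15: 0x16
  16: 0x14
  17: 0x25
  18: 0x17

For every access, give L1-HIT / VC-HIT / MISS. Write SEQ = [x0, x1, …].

0: 0x1e (blk 7, set 3) → MISS  vc=[]
1: 0x45 (blk 17, set 1) → MISS  vc=[]
2: 0x44 (blk 17, set 1) → L1-HIT  vc=[]
3: 0x1f (blk 7, set 3) → L1-HIT  vc=[]
4: 0x1f (blk 7, set 3) → L1-HIT  vc=[]
5: 0x46 (blk 17, set 1) → L1-HIT  vc=[]
6: 0x44 (blk 17, set 1) → L1-HIT  vc=[]
7: 0x44 (blk 17, set 1) → L1-HIT  vc=[]
8: 0x1f (blk 7, set 3) → L1-HIT  vc=[]
9: 0x46 (blk 17, set 1) → L1-HIT  vc=[]
10: 0x1e (blk 7, set 3) → L1-HIT  vc=[]
11: 0x44 (blk 17, set 1) → L1-HIT  vc=[]
12: 0x4d (blk 19, set 3) → MISS  vc=[7]
13: 0x15 (blk 5, set 1) → MISS  vc=[7, 17]
14: 0x25 (blk 9, set 1) → MISS  vc=[7, 17, 5]
15: 0x16 (blk 5, set 1) → VC-HIT  vc=[7, 17, 9]
16: 0x14 (blk 5, set 1) → L1-HIT  vc=[7, 17, 9]
17: 0x25 (blk 9, set 1) → VC-HIT  vc=[7, 17, 5]
18: 0x17 (blk 5, set 1) → VC-HIT  vc=[7, 17, 9]

SEQ = [MISS, MISS, L1-HIT, L1-HIT, L1-HIT, L1-HIT, L1-HIT, L1-HIT, L1-HIT, L1-HIT, L1-HIT, L1-HIT, MISS, MISS, MISS, VC-HIT, L1-HIT, VC-HIT, VC-HIT]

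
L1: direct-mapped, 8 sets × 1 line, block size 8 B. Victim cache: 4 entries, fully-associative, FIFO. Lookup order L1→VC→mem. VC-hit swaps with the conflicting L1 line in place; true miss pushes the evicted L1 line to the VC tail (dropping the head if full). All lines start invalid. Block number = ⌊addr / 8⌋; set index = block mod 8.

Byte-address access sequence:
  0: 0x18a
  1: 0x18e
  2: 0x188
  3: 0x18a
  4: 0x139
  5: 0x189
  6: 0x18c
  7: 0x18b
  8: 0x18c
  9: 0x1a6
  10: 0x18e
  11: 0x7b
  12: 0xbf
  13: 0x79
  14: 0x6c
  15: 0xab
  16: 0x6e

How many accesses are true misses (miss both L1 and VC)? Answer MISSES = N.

MISSES = 7

  [0] addr=0x18a blk=49 s=1: MISS | VC []
  [1] addr=0x18e blk=49 s=1: L1-HIT | VC []
  [2] addr=0x188 blk=49 s=1: L1-HIT | VC []
  [3] addr=0x18a blk=49 s=1: L1-HIT | VC []
  [4] addr=0x139 blk=39 s=7: MISS | VC []
  [5] addr=0x189 blk=49 s=1: L1-HIT | VC []
  [6] addr=0x18c blk=49 s=1: L1-HIT | VC []
  [7] addr=0x18b blk=49 s=1: L1-HIT | VC []
  [8] addr=0x18c blk=49 s=1: L1-HIT | VC []
  [9] addr=0x1a6 blk=52 s=4: MISS | VC []
  [10] addr=0x18e blk=49 s=1: L1-HIT | VC []
  [11] addr=0x7b blk=15 s=7: MISS | VC [39]
  [12] addr=0xbf blk=23 s=7: MISS | VC [39, 15]
  [13] addr=0x79 blk=15 s=7: VC-HIT | VC [39, 23]
  [14] addr=0x6c blk=13 s=5: MISS | VC [39, 23]
  [15] addr=0xab blk=21 s=5: MISS | VC [39, 23, 13]
  [16] addr=0x6e blk=13 s=5: VC-HIT | VC [39, 23, 21]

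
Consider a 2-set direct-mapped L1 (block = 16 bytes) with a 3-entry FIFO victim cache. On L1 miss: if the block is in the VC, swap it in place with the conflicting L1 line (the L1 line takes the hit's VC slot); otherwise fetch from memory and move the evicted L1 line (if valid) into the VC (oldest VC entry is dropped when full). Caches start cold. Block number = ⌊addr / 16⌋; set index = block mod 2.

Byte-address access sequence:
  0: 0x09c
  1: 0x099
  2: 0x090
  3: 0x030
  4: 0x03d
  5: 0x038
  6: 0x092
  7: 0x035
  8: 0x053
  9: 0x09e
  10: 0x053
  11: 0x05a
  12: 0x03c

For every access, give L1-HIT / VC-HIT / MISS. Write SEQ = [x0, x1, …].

#0 0x9c→b9/s1 MISS; vc=[]
#1 0x99→b9/s1 L1-HIT; vc=[]
#2 0x90→b9/s1 L1-HIT; vc=[]
#3 0x30→b3/s1 MISS; vc=[9]
#4 0x3d→b3/s1 L1-HIT; vc=[9]
#5 0x38→b3/s1 L1-HIT; vc=[9]
#6 0x92→b9/s1 VC-HIT; vc=[3]
#7 0x35→b3/s1 VC-HIT; vc=[9]
#8 0x53→b5/s1 MISS; vc=[9,3]
#9 0x9e→b9/s1 VC-HIT; vc=[5,3]
#10 0x53→b5/s1 VC-HIT; vc=[9,3]
#11 0x5a→b5/s1 L1-HIT; vc=[9,3]
#12 0x3c→b3/s1 VC-HIT; vc=[9,5]

SEQ = [MISS, L1-HIT, L1-HIT, MISS, L1-HIT, L1-HIT, VC-HIT, VC-HIT, MISS, VC-HIT, VC-HIT, L1-HIT, VC-HIT]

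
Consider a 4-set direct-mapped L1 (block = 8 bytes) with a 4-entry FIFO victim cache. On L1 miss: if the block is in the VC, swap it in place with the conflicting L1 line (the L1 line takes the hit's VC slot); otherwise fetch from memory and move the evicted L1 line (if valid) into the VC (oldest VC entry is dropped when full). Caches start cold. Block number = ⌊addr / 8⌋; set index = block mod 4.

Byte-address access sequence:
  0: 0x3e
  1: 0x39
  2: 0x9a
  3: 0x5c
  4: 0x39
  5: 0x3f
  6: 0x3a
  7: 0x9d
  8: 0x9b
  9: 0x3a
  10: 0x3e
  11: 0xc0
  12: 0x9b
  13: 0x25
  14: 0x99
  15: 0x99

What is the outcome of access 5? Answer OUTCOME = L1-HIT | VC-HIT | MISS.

OUTCOME = L1-HIT

#0 0x3e→b7/s3 MISS; vc=[]
#1 0x39→b7/s3 L1-HIT; vc=[]
#2 0x9a→b19/s3 MISS; vc=[7]
#3 0x5c→b11/s3 MISS; vc=[7,19]
#4 0x39→b7/s3 VC-HIT; vc=[11,19]
#5 0x3f→b7/s3 L1-HIT; vc=[11,19]
#6 0x3a→b7/s3 L1-HIT; vc=[11,19]
#7 0x9d→b19/s3 VC-HIT; vc=[11,7]
#8 0x9b→b19/s3 L1-HIT; vc=[11,7]
#9 0x3a→b7/s3 VC-HIT; vc=[11,19]
#10 0x3e→b7/s3 L1-HIT; vc=[11,19]
#11 0xc0→b24/s0 MISS; vc=[11,19]
#12 0x9b→b19/s3 VC-HIT; vc=[11,7]
#13 0x25→b4/s0 MISS; vc=[11,7,24]
#14 0x99→b19/s3 L1-HIT; vc=[11,7,24]
#15 0x99→b19/s3 L1-HIT; vc=[11,7,24]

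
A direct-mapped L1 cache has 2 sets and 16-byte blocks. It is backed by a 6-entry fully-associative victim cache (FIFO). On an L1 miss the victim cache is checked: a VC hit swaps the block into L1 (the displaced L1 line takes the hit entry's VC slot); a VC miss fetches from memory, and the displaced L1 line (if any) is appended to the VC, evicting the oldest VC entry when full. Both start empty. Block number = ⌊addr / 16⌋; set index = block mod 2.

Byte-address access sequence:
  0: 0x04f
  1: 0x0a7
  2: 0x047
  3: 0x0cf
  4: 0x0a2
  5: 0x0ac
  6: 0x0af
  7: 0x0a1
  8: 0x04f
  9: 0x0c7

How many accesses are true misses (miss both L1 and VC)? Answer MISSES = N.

MISSES = 3

0: 0x4f (blk 4, set 0) → MISS  vc=[]
1: 0xa7 (blk 10, set 0) → MISS  vc=[4]
2: 0x47 (blk 4, set 0) → VC-HIT  vc=[10]
3: 0xcf (blk 12, set 0) → MISS  vc=[10, 4]
4: 0xa2 (blk 10, set 0) → VC-HIT  vc=[12, 4]
5: 0xac (blk 10, set 0) → L1-HIT  vc=[12, 4]
6: 0xaf (blk 10, set 0) → L1-HIT  vc=[12, 4]
7: 0xa1 (blk 10, set 0) → L1-HIT  vc=[12, 4]
8: 0x4f (blk 4, set 0) → VC-HIT  vc=[12, 10]
9: 0xc7 (blk 12, set 0) → VC-HIT  vc=[4, 10]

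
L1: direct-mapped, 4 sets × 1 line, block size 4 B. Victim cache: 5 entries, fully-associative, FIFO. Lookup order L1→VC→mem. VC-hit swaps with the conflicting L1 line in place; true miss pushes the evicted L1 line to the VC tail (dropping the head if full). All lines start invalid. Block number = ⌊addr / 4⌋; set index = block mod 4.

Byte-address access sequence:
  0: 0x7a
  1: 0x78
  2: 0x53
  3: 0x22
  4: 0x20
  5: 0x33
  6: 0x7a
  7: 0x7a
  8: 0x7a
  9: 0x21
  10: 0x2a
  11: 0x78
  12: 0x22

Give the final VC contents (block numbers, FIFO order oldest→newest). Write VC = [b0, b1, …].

#0 0x7a→b30/s2 MISS; vc=[]
#1 0x78→b30/s2 L1-HIT; vc=[]
#2 0x53→b20/s0 MISS; vc=[]
#3 0x22→b8/s0 MISS; vc=[20]
#4 0x20→b8/s0 L1-HIT; vc=[20]
#5 0x33→b12/s0 MISS; vc=[20,8]
#6 0x7a→b30/s2 L1-HIT; vc=[20,8]
#7 0x7a→b30/s2 L1-HIT; vc=[20,8]
#8 0x7a→b30/s2 L1-HIT; vc=[20,8]
#9 0x21→b8/s0 VC-HIT; vc=[20,12]
#10 0x2a→b10/s2 MISS; vc=[20,12,30]
#11 0x78→b30/s2 VC-HIT; vc=[20,12,10]
#12 0x22→b8/s0 L1-HIT; vc=[20,12,10]

VC = [20, 12, 10]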